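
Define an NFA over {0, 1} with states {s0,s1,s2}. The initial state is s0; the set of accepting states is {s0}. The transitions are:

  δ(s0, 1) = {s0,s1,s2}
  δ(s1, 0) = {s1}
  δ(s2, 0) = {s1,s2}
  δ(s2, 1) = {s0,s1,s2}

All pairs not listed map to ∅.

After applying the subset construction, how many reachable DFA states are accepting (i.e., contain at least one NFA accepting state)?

2

Start state of the DFA: {s0}.
{s0} --0--> ∅  [new]
{s0} --1--> {s0,s1,s2}  [new]
∅ --0--> ∅  [seen]
∅ --1--> ∅  [seen]
{s0,s1,s2} --0--> {s1,s2}  [new]
{s0,s1,s2} --1--> {s0,s1,s2}  [seen]
{s1,s2} --0--> {s1,s2}  [seen]
{s1,s2} --1--> {s0,s1,s2}  [seen]
Reachable DFA states: {s0}, ∅, {s0,s1,s2}, {s1,s2}.
Accepting DFA states (contain an NFA accepting state): {s0}, {s0,s1,s2}.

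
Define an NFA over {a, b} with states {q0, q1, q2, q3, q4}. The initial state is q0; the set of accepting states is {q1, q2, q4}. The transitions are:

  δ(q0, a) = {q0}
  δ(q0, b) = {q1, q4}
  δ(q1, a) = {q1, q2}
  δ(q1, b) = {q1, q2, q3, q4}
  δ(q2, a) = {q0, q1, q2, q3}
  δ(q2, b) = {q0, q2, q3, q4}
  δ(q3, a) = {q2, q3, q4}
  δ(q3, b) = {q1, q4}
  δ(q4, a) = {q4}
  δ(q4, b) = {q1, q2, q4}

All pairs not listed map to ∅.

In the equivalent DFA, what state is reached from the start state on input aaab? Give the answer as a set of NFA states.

{q1, q4}

Start: {q0}.
δ(q0,a) = {q0}.
Union: {q0}.
After a: {q0}.
δ(q0,a) = {q0}.
Union: {q0}.
After a: {q0}.
δ(q0,a) = {q0}.
Union: {q0}.
After a: {q0}.
δ(q0,b) = {q1, q4}.
Union: {q1, q4}.
After b: {q1, q4}.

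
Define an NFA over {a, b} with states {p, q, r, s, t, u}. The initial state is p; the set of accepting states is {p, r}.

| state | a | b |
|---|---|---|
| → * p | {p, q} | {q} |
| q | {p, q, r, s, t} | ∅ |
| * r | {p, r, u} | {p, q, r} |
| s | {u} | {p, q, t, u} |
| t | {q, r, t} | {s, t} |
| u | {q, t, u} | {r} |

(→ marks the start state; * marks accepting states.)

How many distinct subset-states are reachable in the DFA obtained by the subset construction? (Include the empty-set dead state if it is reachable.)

Start state of the DFA: {p}.
{p} --a--> {p, q}  [new]
{p} --b--> {q}  [new]
{p, q} --a--> {p, q, r, s, t}  [new]
{p, q} --b--> {q}  [seen]
{q} --a--> {p, q, r, s, t}  [seen]
{q} --b--> ∅  [new]
{p, q, r, s, t} --a--> {p, q, r, s, t, u}  [new]
{p, q, r, s, t} --b--> {p, q, r, s, t, u}  [seen]
∅ --a--> ∅  [seen]
∅ --b--> ∅  [seen]
{p, q, r, s, t, u} --a--> {p, q, r, s, t, u}  [seen]
{p, q, r, s, t, u} --b--> {p, q, r, s, t, u}  [seen]
Reachable DFA states: {p}, {p, q}, {q}, {p, q, r, s, t}, ∅, {p, q, r, s, t, u}.

6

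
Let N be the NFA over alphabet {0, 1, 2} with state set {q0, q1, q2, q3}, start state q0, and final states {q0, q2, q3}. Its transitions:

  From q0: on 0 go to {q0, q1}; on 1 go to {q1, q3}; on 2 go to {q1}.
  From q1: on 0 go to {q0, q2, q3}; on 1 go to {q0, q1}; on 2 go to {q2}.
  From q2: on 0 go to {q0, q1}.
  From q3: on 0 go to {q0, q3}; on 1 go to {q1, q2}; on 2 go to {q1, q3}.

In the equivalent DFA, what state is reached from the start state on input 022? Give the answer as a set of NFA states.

{q2}

Start: {q0}.
δ(q0,0) = {q0, q1}.
Union: {q0, q1}.
After 0: {q0, q1}.
δ(q0,2) = {q1}; δ(q1,2) = {q2}.
Union: {q1, q2}.
After 2: {q1, q2}.
δ(q1,2) = {q2}; δ(q2,2) = ∅.
Union: {q2}.
After 2: {q2}.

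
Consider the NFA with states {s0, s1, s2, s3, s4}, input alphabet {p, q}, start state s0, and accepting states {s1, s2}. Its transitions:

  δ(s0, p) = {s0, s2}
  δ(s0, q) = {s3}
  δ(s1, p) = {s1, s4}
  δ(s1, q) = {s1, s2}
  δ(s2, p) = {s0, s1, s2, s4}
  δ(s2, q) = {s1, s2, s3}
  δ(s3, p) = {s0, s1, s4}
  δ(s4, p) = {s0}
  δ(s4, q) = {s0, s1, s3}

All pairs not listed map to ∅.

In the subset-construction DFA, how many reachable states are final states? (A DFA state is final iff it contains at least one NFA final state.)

Start state of the DFA: {s0}.
{s0} --p--> {s0, s2}  [new]
{s0} --q--> {s3}  [new]
{s0, s2} --p--> {s0, s1, s2, s4}  [new]
{s0, s2} --q--> {s1, s2, s3}  [new]
{s3} --p--> {s0, s1, s4}  [new]
{s3} --q--> ∅  [new]
{s0, s1, s2, s4} --p--> {s0, s1, s2, s4}  [seen]
{s0, s1, s2, s4} --q--> {s0, s1, s2, s3}  [new]
{s1, s2, s3} --p--> {s0, s1, s2, s4}  [seen]
{s1, s2, s3} --q--> {s1, s2, s3}  [seen]
{s0, s1, s4} --p--> {s0, s1, s2, s4}  [seen]
{s0, s1, s4} --q--> {s0, s1, s2, s3}  [seen]
∅ --p--> ∅  [seen]
∅ --q--> ∅  [seen]
{s0, s1, s2, s3} --p--> {s0, s1, s2, s4}  [seen]
{s0, s1, s2, s3} --q--> {s1, s2, s3}  [seen]
Reachable DFA states: {s0}, {s0, s2}, {s3}, {s0, s1, s2, s4}, {s1, s2, s3}, {s0, s1, s4}, ∅, {s0, s1, s2, s3}.
Accepting DFA states (contain an NFA accepting state): {s0, s2}, {s0, s1, s2, s4}, {s1, s2, s3}, {s0, s1, s4}, {s0, s1, s2, s3}.

5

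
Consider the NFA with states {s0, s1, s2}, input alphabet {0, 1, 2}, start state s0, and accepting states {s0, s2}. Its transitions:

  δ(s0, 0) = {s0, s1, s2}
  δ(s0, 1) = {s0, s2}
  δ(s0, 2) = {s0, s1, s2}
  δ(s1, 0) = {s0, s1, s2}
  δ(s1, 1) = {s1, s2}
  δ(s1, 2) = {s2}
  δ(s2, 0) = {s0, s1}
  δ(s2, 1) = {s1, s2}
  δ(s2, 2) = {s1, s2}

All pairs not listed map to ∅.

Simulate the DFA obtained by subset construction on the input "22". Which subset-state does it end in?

Start: {s0}.
δ(s0,2) = {s0, s1, s2}.
Union: {s0, s1, s2}.
After 2: {s0, s1, s2}.
δ(s0,2) = {s0, s1, s2}; δ(s1,2) = {s2}; δ(s2,2) = {s1, s2}.
Union: {s0, s1, s2}.
After 2: {s0, s1, s2}.

{s0, s1, s2}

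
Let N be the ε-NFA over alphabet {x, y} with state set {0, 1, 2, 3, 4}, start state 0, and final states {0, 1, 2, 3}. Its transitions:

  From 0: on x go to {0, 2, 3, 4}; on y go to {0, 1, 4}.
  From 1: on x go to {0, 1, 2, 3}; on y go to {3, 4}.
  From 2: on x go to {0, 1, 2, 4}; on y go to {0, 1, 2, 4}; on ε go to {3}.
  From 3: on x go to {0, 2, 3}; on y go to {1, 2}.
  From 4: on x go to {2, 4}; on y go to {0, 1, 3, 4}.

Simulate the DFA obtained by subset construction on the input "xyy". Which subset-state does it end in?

Start: {0}.
δ(0,x) = {0, 2, 3, 4}.
Union: {0, 2, 3, 4}.
After x: {0, 2, 3, 4}.
δ(0,y) = {0, 1, 4}; δ(2,y) = {0, 1, 2, 4}; δ(3,y) = {1, 2}; δ(4,y) = {0, 1, 3, 4}.
Union: {0, 1, 2, 3, 4}.
After y: {0, 1, 2, 3, 4}.
δ(0,y) = {0, 1, 4}; δ(1,y) = {3, 4}; δ(2,y) = {0, 1, 2, 4}; δ(3,y) = {1, 2}; δ(4,y) = {0, 1, 3, 4}.
Union: {0, 1, 2, 3, 4}.
After y: {0, 1, 2, 3, 4}.

{0, 1, 2, 3, 4}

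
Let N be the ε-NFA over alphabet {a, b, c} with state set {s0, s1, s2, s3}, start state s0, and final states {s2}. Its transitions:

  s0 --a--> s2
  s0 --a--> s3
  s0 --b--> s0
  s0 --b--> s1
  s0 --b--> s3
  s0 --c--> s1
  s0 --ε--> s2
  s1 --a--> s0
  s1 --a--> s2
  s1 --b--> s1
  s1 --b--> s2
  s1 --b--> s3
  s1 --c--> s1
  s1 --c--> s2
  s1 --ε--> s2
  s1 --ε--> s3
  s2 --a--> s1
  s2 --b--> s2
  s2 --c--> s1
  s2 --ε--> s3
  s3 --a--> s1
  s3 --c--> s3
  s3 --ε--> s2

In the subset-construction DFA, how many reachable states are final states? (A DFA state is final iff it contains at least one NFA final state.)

3

Start state of the DFA: {s0, s2, s3} (ε-closure of the NFA start).
{s0, s2, s3} --a--> {s1, s2, s3}  [new]
{s0, s2, s3} --b--> {s0, s1, s2, s3}  [new]
{s0, s2, s3} --c--> {s1, s2, s3}  [seen]
{s1, s2, s3} --a--> {s0, s1, s2, s3}  [seen]
{s1, s2, s3} --b--> {s1, s2, s3}  [seen]
{s1, s2, s3} --c--> {s1, s2, s3}  [seen]
{s0, s1, s2, s3} --a--> {s0, s1, s2, s3}  [seen]
{s0, s1, s2, s3} --b--> {s0, s1, s2, s3}  [seen]
{s0, s1, s2, s3} --c--> {s1, s2, s3}  [seen]
Reachable DFA states: {s0, s2, s3}, {s1, s2, s3}, {s0, s1, s2, s3}.
Accepting DFA states (contain an NFA accepting state): {s0, s2, s3}, {s1, s2, s3}, {s0, s1, s2, s3}.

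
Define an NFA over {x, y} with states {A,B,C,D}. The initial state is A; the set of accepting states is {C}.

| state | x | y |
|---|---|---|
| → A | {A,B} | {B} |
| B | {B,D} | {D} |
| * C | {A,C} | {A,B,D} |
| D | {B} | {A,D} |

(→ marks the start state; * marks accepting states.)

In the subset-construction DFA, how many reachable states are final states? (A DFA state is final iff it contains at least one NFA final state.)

0

Start state of the DFA: {A}.
{A} --x--> {A,B}  [new]
{A} --y--> {B}  [new]
{A,B} --x--> {A,B,D}  [new]
{A,B} --y--> {B,D}  [new]
{B} --x--> {B,D}  [seen]
{B} --y--> {D}  [new]
{A,B,D} --x--> {A,B,D}  [seen]
{A,B,D} --y--> {A,B,D}  [seen]
{B,D} --x--> {B,D}  [seen]
{B,D} --y--> {A,D}  [new]
{D} --x--> {B}  [seen]
{D} --y--> {A,D}  [seen]
{A,D} --x--> {A,B}  [seen]
{A,D} --y--> {A,B,D}  [seen]
Reachable DFA states: {A}, {A,B}, {B}, {A,B,D}, {B,D}, {D}, {A,D}.
Accepting DFA states (contain an NFA accepting state): none.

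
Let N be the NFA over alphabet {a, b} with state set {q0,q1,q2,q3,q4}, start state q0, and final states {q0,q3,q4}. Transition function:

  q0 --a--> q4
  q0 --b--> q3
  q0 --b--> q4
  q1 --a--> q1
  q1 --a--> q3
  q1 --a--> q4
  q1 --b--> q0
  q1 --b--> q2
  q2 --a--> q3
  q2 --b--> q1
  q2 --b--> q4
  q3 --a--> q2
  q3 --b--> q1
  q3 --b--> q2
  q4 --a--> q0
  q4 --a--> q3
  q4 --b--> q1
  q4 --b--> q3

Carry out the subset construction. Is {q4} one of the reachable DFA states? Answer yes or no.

yes

Start state of the DFA: {q0}.
{q0} --a--> {q4}  [new]
{q0} --b--> {q3,q4}  [new]
{q4} --a--> {q0,q3}  [new]
{q4} --b--> {q1,q3}  [new]
{q3,q4} --a--> {q0,q2,q3}  [new]
{q3,q4} --b--> {q1,q2,q3}  [new]
{q0,q3} --a--> {q2,q4}  [new]
{q0,q3} --b--> {q1,q2,q3,q4}  [new]
{q1,q3} --a--> {q1,q2,q3,q4}  [seen]
{q1,q3} --b--> {q0,q1,q2}  [new]
{q0,q2,q3} --a--> {q2,q3,q4}  [new]
{q0,q2,q3} --b--> {q1,q2,q3,q4}  [seen]
{q1,q2,q3} --a--> {q1,q2,q3,q4}  [seen]
{q1,q2,q3} --b--> {q0,q1,q2,q4}  [new]
{q2,q4} --a--> {q0,q3}  [seen]
{q2,q4} --b--> {q1,q3,q4}  [new]
{q1,q2,q3,q4} --a--> {q0,q1,q2,q3,q4}  [new]
{q1,q2,q3,q4} --b--> {q0,q1,q2,q3,q4}  [seen]
{q0,q1,q2} --a--> {q1,q3,q4}  [seen]
{q0,q1,q2} --b--> {q0,q1,q2,q3,q4}  [seen]
{q2,q3,q4} --a--> {q0,q2,q3}  [seen]
{q2,q3,q4} --b--> {q1,q2,q3,q4}  [seen]
{q0,q1,q2,q4} --a--> {q0,q1,q3,q4}  [new]
{q0,q1,q2,q4} --b--> {q0,q1,q2,q3,q4}  [seen]
{q1,q3,q4} --a--> {q0,q1,q2,q3,q4}  [seen]
{q1,q3,q4} --b--> {q0,q1,q2,q3}  [new]
{q0,q1,q2,q3,q4} --a--> {q0,q1,q2,q3,q4}  [seen]
{q0,q1,q2,q3,q4} --b--> {q0,q1,q2,q3,q4}  [seen]
{q0,q1,q3,q4} --a--> {q0,q1,q2,q3,q4}  [seen]
{q0,q1,q3,q4} --b--> {q0,q1,q2,q3,q4}  [seen]
{q0,q1,q2,q3} --a--> {q1,q2,q3,q4}  [seen]
{q0,q1,q2,q3} --b--> {q0,q1,q2,q3,q4}  [seen]
Reachable DFA states: {q0}, {q4}, {q3,q4}, {q0,q3}, {q1,q3}, {q0,q2,q3}, {q1,q2,q3}, {q2,q4}, {q1,q2,q3,q4}, {q0,q1,q2}, {q2,q3,q4}, {q0,q1,q2,q4}, {q1,q3,q4}, {q0,q1,q2,q3,q4}, {q0,q1,q3,q4}, {q0,q1,q2,q3}.
{q4} is among them.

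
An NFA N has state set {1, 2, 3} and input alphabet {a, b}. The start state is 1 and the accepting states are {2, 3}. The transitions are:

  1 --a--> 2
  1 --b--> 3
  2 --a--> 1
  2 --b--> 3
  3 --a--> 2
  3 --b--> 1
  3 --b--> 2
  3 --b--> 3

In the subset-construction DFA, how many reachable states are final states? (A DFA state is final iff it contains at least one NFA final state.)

Start state of the DFA: {1}.
{1} --a--> {2}  [new]
{1} --b--> {3}  [new]
{2} --a--> {1}  [seen]
{2} --b--> {3}  [seen]
{3} --a--> {2}  [seen]
{3} --b--> {1, 2, 3}  [new]
{1, 2, 3} --a--> {1, 2}  [new]
{1, 2, 3} --b--> {1, 2, 3}  [seen]
{1, 2} --a--> {1, 2}  [seen]
{1, 2} --b--> {3}  [seen]
Reachable DFA states: {1}, {2}, {3}, {1, 2, 3}, {1, 2}.
Accepting DFA states (contain an NFA accepting state): {2}, {3}, {1, 2, 3}, {1, 2}.

4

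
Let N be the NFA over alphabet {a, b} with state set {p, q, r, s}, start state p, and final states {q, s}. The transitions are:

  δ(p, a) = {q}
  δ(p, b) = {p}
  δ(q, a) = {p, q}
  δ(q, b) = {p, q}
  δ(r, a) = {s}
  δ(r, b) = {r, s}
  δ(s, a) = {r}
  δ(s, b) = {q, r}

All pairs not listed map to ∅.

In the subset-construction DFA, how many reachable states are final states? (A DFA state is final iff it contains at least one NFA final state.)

2

Start state of the DFA: {p}.
{p} --a--> {q}  [new]
{p} --b--> {p}  [seen]
{q} --a--> {p, q}  [new]
{q} --b--> {p, q}  [seen]
{p, q} --a--> {p, q}  [seen]
{p, q} --b--> {p, q}  [seen]
Reachable DFA states: {p}, {q}, {p, q}.
Accepting DFA states (contain an NFA accepting state): {q}, {p, q}.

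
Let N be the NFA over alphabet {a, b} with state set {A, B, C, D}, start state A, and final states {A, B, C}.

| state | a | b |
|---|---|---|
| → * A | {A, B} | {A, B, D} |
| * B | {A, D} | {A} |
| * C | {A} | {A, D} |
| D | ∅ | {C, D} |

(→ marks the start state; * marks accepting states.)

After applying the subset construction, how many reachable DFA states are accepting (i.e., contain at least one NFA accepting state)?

Start state of the DFA: {A}.
{A} --a--> {A, B}  [new]
{A} --b--> {A, B, D}  [new]
{A, B} --a--> {A, B, D}  [seen]
{A, B} --b--> {A, B, D}  [seen]
{A, B, D} --a--> {A, B, D}  [seen]
{A, B, D} --b--> {A, B, C, D}  [new]
{A, B, C, D} --a--> {A, B, D}  [seen]
{A, B, C, D} --b--> {A, B, C, D}  [seen]
Reachable DFA states: {A}, {A, B}, {A, B, D}, {A, B, C, D}.
Accepting DFA states (contain an NFA accepting state): {A}, {A, B}, {A, B, D}, {A, B, C, D}.

4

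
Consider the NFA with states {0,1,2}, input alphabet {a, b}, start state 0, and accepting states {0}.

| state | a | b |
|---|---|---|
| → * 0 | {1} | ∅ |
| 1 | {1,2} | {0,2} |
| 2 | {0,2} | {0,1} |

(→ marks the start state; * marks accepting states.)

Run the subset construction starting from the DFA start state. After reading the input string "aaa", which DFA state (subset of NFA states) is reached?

Start: {0}.
δ(0,a) = {1}.
Union: {1}.
After a: {1}.
δ(1,a) = {1,2}.
Union: {1,2}.
After a: {1,2}.
δ(1,a) = {1,2}; δ(2,a) = {0,2}.
Union: {0,1,2}.
After a: {0,1,2}.

{0,1,2}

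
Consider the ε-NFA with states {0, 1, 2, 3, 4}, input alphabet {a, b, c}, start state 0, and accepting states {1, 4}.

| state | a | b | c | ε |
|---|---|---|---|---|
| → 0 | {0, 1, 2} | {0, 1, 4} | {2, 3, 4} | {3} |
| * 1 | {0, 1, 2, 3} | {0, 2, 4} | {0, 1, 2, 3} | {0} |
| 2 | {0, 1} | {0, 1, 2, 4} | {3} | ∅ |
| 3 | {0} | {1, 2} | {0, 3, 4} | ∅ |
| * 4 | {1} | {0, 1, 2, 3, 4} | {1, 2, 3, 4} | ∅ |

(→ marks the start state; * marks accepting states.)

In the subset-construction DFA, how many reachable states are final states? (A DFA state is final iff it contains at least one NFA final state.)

3

Start state of the DFA: {0, 3} (ε-closure of the NFA start).
{0, 3} --a--> {0, 1, 2, 3}  [new]
{0, 3} --b--> {0, 1, 2, 3, 4}  [new]
{0, 3} --c--> {0, 2, 3, 4}  [new]
{0, 1, 2, 3} --a--> {0, 1, 2, 3}  [seen]
{0, 1, 2, 3} --b--> {0, 1, 2, 3, 4}  [seen]
{0, 1, 2, 3} --c--> {0, 1, 2, 3, 4}  [seen]
{0, 1, 2, 3, 4} --a--> {0, 1, 2, 3}  [seen]
{0, 1, 2, 3, 4} --b--> {0, 1, 2, 3, 4}  [seen]
{0, 1, 2, 3, 4} --c--> {0, 1, 2, 3, 4}  [seen]
{0, 2, 3, 4} --a--> {0, 1, 2, 3}  [seen]
{0, 2, 3, 4} --b--> {0, 1, 2, 3, 4}  [seen]
{0, 2, 3, 4} --c--> {0, 1, 2, 3, 4}  [seen]
Reachable DFA states: {0, 3}, {0, 1, 2, 3}, {0, 1, 2, 3, 4}, {0, 2, 3, 4}.
Accepting DFA states (contain an NFA accepting state): {0, 1, 2, 3}, {0, 1, 2, 3, 4}, {0, 2, 3, 4}.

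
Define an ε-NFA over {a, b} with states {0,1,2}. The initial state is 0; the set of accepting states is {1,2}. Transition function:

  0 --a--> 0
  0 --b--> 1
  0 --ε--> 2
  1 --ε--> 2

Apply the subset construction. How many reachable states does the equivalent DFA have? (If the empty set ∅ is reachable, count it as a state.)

Start state of the DFA: {0,2} (ε-closure of the NFA start).
{0,2} --a--> {0,2}  [seen]
{0,2} --b--> {1,2}  [new]
{1,2} --a--> ∅  [new]
{1,2} --b--> ∅  [seen]
∅ --a--> ∅  [seen]
∅ --b--> ∅  [seen]
Reachable DFA states: {0,2}, {1,2}, ∅.

3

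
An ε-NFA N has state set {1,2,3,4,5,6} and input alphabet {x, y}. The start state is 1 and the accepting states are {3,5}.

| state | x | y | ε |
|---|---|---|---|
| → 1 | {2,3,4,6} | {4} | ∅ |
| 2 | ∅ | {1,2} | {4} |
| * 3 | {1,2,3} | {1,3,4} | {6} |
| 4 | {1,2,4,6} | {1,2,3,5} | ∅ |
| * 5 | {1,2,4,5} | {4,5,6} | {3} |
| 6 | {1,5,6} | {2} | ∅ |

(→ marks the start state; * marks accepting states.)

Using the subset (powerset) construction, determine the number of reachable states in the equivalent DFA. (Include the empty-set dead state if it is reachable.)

5

Start state of the DFA: {1} (ε-closure of the NFA start).
{1} --x--> {2,3,4,6}  [new]
{1} --y--> {4}  [new]
{2,3,4,6} --x--> {1,2,3,4,5,6}  [new]
{2,3,4,6} --y--> {1,2,3,4,5,6}  [seen]
{4} --x--> {1,2,4,6}  [new]
{4} --y--> {1,2,3,4,5,6}  [seen]
{1,2,3,4,5,6} --x--> {1,2,3,4,5,6}  [seen]
{1,2,3,4,5,6} --y--> {1,2,3,4,5,6}  [seen]
{1,2,4,6} --x--> {1,2,3,4,5,6}  [seen]
{1,2,4,6} --y--> {1,2,3,4,5,6}  [seen]
Reachable DFA states: {1}, {2,3,4,6}, {4}, {1,2,3,4,5,6}, {1,2,4,6}.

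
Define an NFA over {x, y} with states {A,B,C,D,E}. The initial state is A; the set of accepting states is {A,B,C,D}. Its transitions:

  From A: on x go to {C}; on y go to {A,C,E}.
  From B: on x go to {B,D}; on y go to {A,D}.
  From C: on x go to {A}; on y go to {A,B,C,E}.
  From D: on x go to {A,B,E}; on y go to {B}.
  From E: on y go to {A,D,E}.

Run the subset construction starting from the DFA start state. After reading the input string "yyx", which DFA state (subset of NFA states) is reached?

Start: {A}.
δ(A,y) = {A,C,E}.
Union: {A,C,E}.
After y: {A,C,E}.
δ(A,y) = {A,C,E}; δ(C,y) = {A,B,C,E}; δ(E,y) = {A,D,E}.
Union: {A,B,C,D,E}.
After y: {A,B,C,D,E}.
δ(A,x) = {C}; δ(B,x) = {B,D}; δ(C,x) = {A}; δ(D,x) = {A,B,E}; δ(E,x) = ∅.
Union: {A,B,C,D,E}.
After x: {A,B,C,D,E}.

{A,B,C,D,E}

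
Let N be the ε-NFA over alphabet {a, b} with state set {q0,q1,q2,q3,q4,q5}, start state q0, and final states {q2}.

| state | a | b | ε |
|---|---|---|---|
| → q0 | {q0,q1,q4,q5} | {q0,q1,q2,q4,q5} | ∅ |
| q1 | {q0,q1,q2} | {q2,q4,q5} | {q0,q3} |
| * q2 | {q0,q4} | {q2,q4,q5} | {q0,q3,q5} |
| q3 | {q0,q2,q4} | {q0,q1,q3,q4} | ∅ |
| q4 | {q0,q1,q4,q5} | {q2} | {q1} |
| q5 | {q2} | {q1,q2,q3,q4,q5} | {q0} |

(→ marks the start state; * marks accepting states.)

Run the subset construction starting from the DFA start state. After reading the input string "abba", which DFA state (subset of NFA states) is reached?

Start: {q0}.
δ(q0,a) = {q0,q1,q4,q5}.
Union: {q0,q1,q4,q5}.
ε-closure gives {q0,q1,q3,q4,q5}.
After a: {q0,q1,q3,q4,q5}.
δ(q0,b) = {q0,q1,q2,q4,q5}; δ(q1,b) = {q2,q4,q5}; δ(q3,b) = {q0,q1,q3,q4}; δ(q4,b) = {q2}; δ(q5,b) = {q1,q2,q3,q4,q5}.
Union: {q0,q1,q2,q3,q4,q5}.
After b: {q0,q1,q2,q3,q4,q5}.
δ(q0,b) = {q0,q1,q2,q4,q5}; δ(q1,b) = {q2,q4,q5}; δ(q2,b) = {q2,q4,q5}; δ(q3,b) = {q0,q1,q3,q4}; δ(q4,b) = {q2}; δ(q5,b) = {q1,q2,q3,q4,q5}.
Union: {q0,q1,q2,q3,q4,q5}.
After b: {q0,q1,q2,q3,q4,q5}.
δ(q0,a) = {q0,q1,q4,q5}; δ(q1,a) = {q0,q1,q2}; δ(q2,a) = {q0,q4}; δ(q3,a) = {q0,q2,q4}; δ(q4,a) = {q0,q1,q4,q5}; δ(q5,a) = {q2}.
Union: {q0,q1,q2,q4,q5}.
ε-closure gives {q0,q1,q2,q3,q4,q5}.
After a: {q0,q1,q2,q3,q4,q5}.

{q0,q1,q2,q3,q4,q5}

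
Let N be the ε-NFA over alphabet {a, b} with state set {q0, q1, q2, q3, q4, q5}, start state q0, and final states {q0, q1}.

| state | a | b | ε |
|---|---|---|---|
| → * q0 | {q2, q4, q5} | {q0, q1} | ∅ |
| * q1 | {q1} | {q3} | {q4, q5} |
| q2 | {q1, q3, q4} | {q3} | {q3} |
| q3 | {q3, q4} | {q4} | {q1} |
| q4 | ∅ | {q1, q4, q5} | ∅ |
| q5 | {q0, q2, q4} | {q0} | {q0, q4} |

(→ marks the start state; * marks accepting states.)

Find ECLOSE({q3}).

{q0, q1, q3, q4, q5}

Begin with {q3}.
q3 →ε {q1}; add q1.
q1 →ε {q4, q5}; add q4, q5.
q5 →ε {q0, q4}; add q0.
ε-closure = {q0, q1, q3, q4, q5}.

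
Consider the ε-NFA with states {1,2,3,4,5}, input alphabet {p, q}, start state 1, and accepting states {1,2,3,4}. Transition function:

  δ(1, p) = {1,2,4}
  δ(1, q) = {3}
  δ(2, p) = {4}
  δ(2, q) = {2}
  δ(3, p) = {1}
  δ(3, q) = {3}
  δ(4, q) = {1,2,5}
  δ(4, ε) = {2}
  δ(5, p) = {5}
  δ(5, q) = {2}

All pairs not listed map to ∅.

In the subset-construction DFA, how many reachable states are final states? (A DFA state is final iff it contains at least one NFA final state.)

Start state of the DFA: {1} (ε-closure of the NFA start).
{1} --p--> {1,2,4}  [new]
{1} --q--> {3}  [new]
{1,2,4} --p--> {1,2,4}  [seen]
{1,2,4} --q--> {1,2,3,5}  [new]
{3} --p--> {1}  [seen]
{3} --q--> {3}  [seen]
{1,2,3,5} --p--> {1,2,4,5}  [new]
{1,2,3,5} --q--> {2,3}  [new]
{1,2,4,5} --p--> {1,2,4,5}  [seen]
{1,2,4,5} --q--> {1,2,3,5}  [seen]
{2,3} --p--> {1,2,4}  [seen]
{2,3} --q--> {2,3}  [seen]
Reachable DFA states: {1}, {1,2,4}, {3}, {1,2,3,5}, {1,2,4,5}, {2,3}.
Accepting DFA states (contain an NFA accepting state): {1}, {1,2,4}, {3}, {1,2,3,5}, {1,2,4,5}, {2,3}.

6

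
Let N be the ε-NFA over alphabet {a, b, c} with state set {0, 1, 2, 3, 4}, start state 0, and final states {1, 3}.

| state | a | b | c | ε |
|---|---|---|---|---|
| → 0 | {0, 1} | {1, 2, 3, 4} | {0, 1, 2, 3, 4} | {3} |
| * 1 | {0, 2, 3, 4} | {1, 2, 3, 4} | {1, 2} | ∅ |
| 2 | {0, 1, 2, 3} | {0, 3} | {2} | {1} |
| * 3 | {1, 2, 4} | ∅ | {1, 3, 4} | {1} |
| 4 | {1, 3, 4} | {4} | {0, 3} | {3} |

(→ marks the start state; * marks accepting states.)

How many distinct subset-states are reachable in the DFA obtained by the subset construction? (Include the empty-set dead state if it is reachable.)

3

Start state of the DFA: {0, 1, 3} (ε-closure of the NFA start).
{0, 1, 3} --a--> {0, 1, 2, 3, 4}  [new]
{0, 1, 3} --b--> {1, 2, 3, 4}  [new]
{0, 1, 3} --c--> {0, 1, 2, 3, 4}  [seen]
{0, 1, 2, 3, 4} --a--> {0, 1, 2, 3, 4}  [seen]
{0, 1, 2, 3, 4} --b--> {0, 1, 2, 3, 4}  [seen]
{0, 1, 2, 3, 4} --c--> {0, 1, 2, 3, 4}  [seen]
{1, 2, 3, 4} --a--> {0, 1, 2, 3, 4}  [seen]
{1, 2, 3, 4} --b--> {0, 1, 2, 3, 4}  [seen]
{1, 2, 3, 4} --c--> {0, 1, 2, 3, 4}  [seen]
Reachable DFA states: {0, 1, 3}, {0, 1, 2, 3, 4}, {1, 2, 3, 4}.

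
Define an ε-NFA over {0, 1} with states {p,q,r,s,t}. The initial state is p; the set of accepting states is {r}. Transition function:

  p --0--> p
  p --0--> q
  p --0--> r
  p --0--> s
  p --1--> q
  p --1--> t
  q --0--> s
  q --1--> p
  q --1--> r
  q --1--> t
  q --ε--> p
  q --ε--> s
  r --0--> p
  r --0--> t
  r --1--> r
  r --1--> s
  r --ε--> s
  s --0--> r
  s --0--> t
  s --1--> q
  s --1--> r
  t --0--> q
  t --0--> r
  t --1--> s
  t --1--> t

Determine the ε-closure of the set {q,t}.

Begin with {q,t}.
q →ε {p,s}; add p, s.
ε-closure = {p,q,s,t}.

{p,q,s,t}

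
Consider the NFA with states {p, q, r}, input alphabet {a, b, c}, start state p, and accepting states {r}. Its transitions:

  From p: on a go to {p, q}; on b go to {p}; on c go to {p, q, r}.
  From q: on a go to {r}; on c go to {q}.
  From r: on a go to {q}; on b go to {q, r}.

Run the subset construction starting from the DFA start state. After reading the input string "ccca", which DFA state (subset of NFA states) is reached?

{p, q, r}

Start: {p}.
δ(p,c) = {p, q, r}.
Union: {p, q, r}.
After c: {p, q, r}.
δ(p,c) = {p, q, r}; δ(q,c) = {q}; δ(r,c) = ∅.
Union: {p, q, r}.
After c: {p, q, r}.
δ(p,c) = {p, q, r}; δ(q,c) = {q}; δ(r,c) = ∅.
Union: {p, q, r}.
After c: {p, q, r}.
δ(p,a) = {p, q}; δ(q,a) = {r}; δ(r,a) = {q}.
Union: {p, q, r}.
After a: {p, q, r}.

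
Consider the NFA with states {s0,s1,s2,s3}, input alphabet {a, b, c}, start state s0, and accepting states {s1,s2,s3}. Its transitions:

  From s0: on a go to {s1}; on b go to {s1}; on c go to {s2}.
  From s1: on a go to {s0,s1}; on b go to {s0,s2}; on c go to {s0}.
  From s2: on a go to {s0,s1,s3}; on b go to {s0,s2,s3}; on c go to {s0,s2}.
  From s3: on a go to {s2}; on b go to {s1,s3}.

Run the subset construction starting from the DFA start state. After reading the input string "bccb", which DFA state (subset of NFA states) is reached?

Start: {s0}.
δ(s0,b) = {s1}.
Union: {s1}.
After b: {s1}.
δ(s1,c) = {s0}.
Union: {s0}.
After c: {s0}.
δ(s0,c) = {s2}.
Union: {s2}.
After c: {s2}.
δ(s2,b) = {s0,s2,s3}.
Union: {s0,s2,s3}.
After b: {s0,s2,s3}.

{s0,s2,s3}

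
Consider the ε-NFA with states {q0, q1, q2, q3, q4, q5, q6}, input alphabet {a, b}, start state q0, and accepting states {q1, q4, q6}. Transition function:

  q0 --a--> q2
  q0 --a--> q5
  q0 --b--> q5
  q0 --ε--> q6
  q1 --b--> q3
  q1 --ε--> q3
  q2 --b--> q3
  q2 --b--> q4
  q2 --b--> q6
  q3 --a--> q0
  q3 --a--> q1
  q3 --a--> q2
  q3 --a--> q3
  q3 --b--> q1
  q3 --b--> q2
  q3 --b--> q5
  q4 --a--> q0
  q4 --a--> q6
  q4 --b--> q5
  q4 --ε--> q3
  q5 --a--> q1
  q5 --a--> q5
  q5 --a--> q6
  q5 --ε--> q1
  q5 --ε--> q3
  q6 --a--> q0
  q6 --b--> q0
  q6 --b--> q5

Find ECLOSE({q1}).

{q1, q3}

Begin with {q1}.
q1 →ε {q3}; add q3.
ε-closure = {q1, q3}.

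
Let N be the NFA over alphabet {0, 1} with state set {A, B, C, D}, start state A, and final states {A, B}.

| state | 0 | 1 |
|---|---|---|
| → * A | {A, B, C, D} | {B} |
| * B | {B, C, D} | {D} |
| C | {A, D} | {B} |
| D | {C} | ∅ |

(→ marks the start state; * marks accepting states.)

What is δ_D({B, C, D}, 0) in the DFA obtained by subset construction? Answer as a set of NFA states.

{A, B, C, D}

δ(B,0) = {B, C, D}; δ(C,0) = {A, D}; δ(D,0) = {C}.
Union: {A, B, C, D}.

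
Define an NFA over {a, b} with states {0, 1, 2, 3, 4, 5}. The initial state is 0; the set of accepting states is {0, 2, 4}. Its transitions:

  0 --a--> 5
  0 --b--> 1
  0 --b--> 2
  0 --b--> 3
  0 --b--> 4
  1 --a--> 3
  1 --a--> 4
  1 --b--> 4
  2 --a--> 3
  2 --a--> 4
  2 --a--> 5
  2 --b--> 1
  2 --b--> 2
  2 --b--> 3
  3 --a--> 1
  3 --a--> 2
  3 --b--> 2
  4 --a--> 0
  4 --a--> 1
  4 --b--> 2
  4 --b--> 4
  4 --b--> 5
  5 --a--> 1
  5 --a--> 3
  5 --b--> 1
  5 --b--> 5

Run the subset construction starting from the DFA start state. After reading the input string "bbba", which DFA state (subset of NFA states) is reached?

Start: {0}.
δ(0,b) = {1, 2, 3, 4}.
Union: {1, 2, 3, 4}.
After b: {1, 2, 3, 4}.
δ(1,b) = {4}; δ(2,b) = {1, 2, 3}; δ(3,b) = {2}; δ(4,b) = {2, 4, 5}.
Union: {1, 2, 3, 4, 5}.
After b: {1, 2, 3, 4, 5}.
δ(1,b) = {4}; δ(2,b) = {1, 2, 3}; δ(3,b) = {2}; δ(4,b) = {2, 4, 5}; δ(5,b) = {1, 5}.
Union: {1, 2, 3, 4, 5}.
After b: {1, 2, 3, 4, 5}.
δ(1,a) = {3, 4}; δ(2,a) = {3, 4, 5}; δ(3,a) = {1, 2}; δ(4,a) = {0, 1}; δ(5,a) = {1, 3}.
Union: {0, 1, 2, 3, 4, 5}.
After a: {0, 1, 2, 3, 4, 5}.

{0, 1, 2, 3, 4, 5}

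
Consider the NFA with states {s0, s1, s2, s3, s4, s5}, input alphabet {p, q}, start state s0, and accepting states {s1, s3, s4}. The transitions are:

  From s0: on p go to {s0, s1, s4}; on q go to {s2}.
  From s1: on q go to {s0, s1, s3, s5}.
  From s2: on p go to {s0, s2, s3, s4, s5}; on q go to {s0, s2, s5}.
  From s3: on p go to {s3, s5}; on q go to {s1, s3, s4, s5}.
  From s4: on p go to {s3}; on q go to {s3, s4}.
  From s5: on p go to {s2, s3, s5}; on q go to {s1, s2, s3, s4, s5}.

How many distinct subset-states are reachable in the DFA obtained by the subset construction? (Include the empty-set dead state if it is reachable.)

Start state of the DFA: {s0}.
{s0} --p--> {s0, s1, s4}  [new]
{s0} --q--> {s2}  [new]
{s0, s1, s4} --p--> {s0, s1, s3, s4}  [new]
{s0, s1, s4} --q--> {s0, s1, s2, s3, s4, s5}  [new]
{s2} --p--> {s0, s2, s3, s4, s5}  [new]
{s2} --q--> {s0, s2, s5}  [new]
{s0, s1, s3, s4} --p--> {s0, s1, s3, s4, s5}  [new]
{s0, s1, s3, s4} --q--> {s0, s1, s2, s3, s4, s5}  [seen]
{s0, s1, s2, s3, s4, s5} --p--> {s0, s1, s2, s3, s4, s5}  [seen]
{s0, s1, s2, s3, s4, s5} --q--> {s0, s1, s2, s3, s4, s5}  [seen]
{s0, s2, s3, s4, s5} --p--> {s0, s1, s2, s3, s4, s5}  [seen]
{s0, s2, s3, s4, s5} --q--> {s0, s1, s2, s3, s4, s5}  [seen]
{s0, s2, s5} --p--> {s0, s1, s2, s3, s4, s5}  [seen]
{s0, s2, s5} --q--> {s0, s1, s2, s3, s4, s5}  [seen]
{s0, s1, s3, s4, s5} --p--> {s0, s1, s2, s3, s4, s5}  [seen]
{s0, s1, s3, s4, s5} --q--> {s0, s1, s2, s3, s4, s5}  [seen]
Reachable DFA states: {s0}, {s0, s1, s4}, {s2}, {s0, s1, s3, s4}, {s0, s1, s2, s3, s4, s5}, {s0, s2, s3, s4, s5}, {s0, s2, s5}, {s0, s1, s3, s4, s5}.

8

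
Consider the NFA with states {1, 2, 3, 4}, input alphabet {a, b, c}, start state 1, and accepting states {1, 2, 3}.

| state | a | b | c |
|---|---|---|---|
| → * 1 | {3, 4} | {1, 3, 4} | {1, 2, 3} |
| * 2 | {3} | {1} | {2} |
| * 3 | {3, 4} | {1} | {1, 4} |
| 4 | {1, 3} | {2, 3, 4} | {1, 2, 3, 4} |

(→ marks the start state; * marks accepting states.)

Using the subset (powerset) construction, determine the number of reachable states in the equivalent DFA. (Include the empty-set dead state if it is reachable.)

Start state of the DFA: {1}.
{1} --a--> {3, 4}  [new]
{1} --b--> {1, 3, 4}  [new]
{1} --c--> {1, 2, 3}  [new]
{3, 4} --a--> {1, 3, 4}  [seen]
{3, 4} --b--> {1, 2, 3, 4}  [new]
{3, 4} --c--> {1, 2, 3, 4}  [seen]
{1, 3, 4} --a--> {1, 3, 4}  [seen]
{1, 3, 4} --b--> {1, 2, 3, 4}  [seen]
{1, 3, 4} --c--> {1, 2, 3, 4}  [seen]
{1, 2, 3} --a--> {3, 4}  [seen]
{1, 2, 3} --b--> {1, 3, 4}  [seen]
{1, 2, 3} --c--> {1, 2, 3, 4}  [seen]
{1, 2, 3, 4} --a--> {1, 3, 4}  [seen]
{1, 2, 3, 4} --b--> {1, 2, 3, 4}  [seen]
{1, 2, 3, 4} --c--> {1, 2, 3, 4}  [seen]
Reachable DFA states: {1}, {3, 4}, {1, 3, 4}, {1, 2, 3}, {1, 2, 3, 4}.

5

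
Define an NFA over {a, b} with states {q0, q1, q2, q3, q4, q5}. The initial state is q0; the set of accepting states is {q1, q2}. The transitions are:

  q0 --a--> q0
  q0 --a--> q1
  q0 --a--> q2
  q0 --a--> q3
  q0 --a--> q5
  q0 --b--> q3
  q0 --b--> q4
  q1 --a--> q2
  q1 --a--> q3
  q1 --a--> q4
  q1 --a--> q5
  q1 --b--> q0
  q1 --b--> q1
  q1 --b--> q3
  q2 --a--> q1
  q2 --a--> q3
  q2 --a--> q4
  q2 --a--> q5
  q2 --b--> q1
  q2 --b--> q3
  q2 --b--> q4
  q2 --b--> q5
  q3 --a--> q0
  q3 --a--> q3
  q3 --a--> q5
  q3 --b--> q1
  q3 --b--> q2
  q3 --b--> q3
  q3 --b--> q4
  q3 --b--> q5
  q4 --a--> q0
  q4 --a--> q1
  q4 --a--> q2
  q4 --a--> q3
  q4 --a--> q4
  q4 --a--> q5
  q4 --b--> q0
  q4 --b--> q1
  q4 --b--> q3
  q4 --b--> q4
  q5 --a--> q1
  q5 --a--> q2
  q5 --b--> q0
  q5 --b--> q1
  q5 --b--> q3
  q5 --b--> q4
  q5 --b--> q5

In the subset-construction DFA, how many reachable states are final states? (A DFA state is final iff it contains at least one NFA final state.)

2

Start state of the DFA: {q0}.
{q0} --a--> {q0, q1, q2, q3, q5}  [new]
{q0} --b--> {q3, q4}  [new]
{q0, q1, q2, q3, q5} --a--> {q0, q1, q2, q3, q4, q5}  [new]
{q0, q1, q2, q3, q5} --b--> {q0, q1, q2, q3, q4, q5}  [seen]
{q3, q4} --a--> {q0, q1, q2, q3, q4, q5}  [seen]
{q3, q4} --b--> {q0, q1, q2, q3, q4, q5}  [seen]
{q0, q1, q2, q3, q4, q5} --a--> {q0, q1, q2, q3, q4, q5}  [seen]
{q0, q1, q2, q3, q4, q5} --b--> {q0, q1, q2, q3, q4, q5}  [seen]
Reachable DFA states: {q0}, {q0, q1, q2, q3, q5}, {q3, q4}, {q0, q1, q2, q3, q4, q5}.
Accepting DFA states (contain an NFA accepting state): {q0, q1, q2, q3, q5}, {q0, q1, q2, q3, q4, q5}.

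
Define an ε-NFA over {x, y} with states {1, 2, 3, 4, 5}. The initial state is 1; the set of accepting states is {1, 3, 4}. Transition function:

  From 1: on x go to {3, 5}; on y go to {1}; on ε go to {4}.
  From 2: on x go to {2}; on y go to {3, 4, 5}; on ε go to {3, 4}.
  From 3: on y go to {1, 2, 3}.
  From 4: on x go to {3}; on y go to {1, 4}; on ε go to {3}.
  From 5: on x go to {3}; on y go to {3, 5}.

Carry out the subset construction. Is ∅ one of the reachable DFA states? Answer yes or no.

Start state of the DFA: {1, 3, 4} (ε-closure of the NFA start).
{1, 3, 4} --x--> {3, 5}  [new]
{1, 3, 4} --y--> {1, 2, 3, 4}  [new]
{3, 5} --x--> {3}  [new]
{3, 5} --y--> {1, 2, 3, 4, 5}  [new]
{1, 2, 3, 4} --x--> {2, 3, 4, 5}  [new]
{1, 2, 3, 4} --y--> {1, 2, 3, 4, 5}  [seen]
{3} --x--> ∅  [new]
{3} --y--> {1, 2, 3, 4}  [seen]
{1, 2, 3, 4, 5} --x--> {2, 3, 4, 5}  [seen]
{1, 2, 3, 4, 5} --y--> {1, 2, 3, 4, 5}  [seen]
{2, 3, 4, 5} --x--> {2, 3, 4}  [new]
{2, 3, 4, 5} --y--> {1, 2, 3, 4, 5}  [seen]
∅ --x--> ∅  [seen]
∅ --y--> ∅  [seen]
{2, 3, 4} --x--> {2, 3, 4}  [seen]
{2, 3, 4} --y--> {1, 2, 3, 4, 5}  [seen]
Reachable DFA states: {1, 3, 4}, {3, 5}, {1, 2, 3, 4}, {3}, {1, 2, 3, 4, 5}, {2, 3, 4, 5}, ∅, {2, 3, 4}.
∅ is among them.

yes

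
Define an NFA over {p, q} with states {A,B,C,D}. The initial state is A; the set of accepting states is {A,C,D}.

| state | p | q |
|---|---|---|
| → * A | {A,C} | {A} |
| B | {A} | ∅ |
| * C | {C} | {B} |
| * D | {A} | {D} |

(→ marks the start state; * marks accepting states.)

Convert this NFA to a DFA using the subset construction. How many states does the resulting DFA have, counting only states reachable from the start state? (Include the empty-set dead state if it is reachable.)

Start state of the DFA: {A}.
{A} --p--> {A,C}  [new]
{A} --q--> {A}  [seen]
{A,C} --p--> {A,C}  [seen]
{A,C} --q--> {A,B}  [new]
{A,B} --p--> {A,C}  [seen]
{A,B} --q--> {A}  [seen]
Reachable DFA states: {A}, {A,C}, {A,B}.

3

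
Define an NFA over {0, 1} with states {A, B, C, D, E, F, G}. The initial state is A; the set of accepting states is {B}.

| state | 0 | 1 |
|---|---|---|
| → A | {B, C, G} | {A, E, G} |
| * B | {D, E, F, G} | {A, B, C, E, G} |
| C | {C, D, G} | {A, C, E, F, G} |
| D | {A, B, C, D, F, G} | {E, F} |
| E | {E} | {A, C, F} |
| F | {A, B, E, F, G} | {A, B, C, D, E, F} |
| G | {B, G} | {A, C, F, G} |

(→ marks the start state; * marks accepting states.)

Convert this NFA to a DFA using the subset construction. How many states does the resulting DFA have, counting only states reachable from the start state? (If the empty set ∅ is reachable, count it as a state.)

Start state of the DFA: {A}.
{A} --0--> {B, C, G}  [new]
{A} --1--> {A, E, G}  [new]
{B, C, G} --0--> {B, C, D, E, F, G}  [new]
{B, C, G} --1--> {A, B, C, E, F, G}  [new]
{A, E, G} --0--> {B, C, E, G}  [new]
{A, E, G} --1--> {A, C, E, F, G}  [new]
{B, C, D, E, F, G} --0--> {A, B, C, D, E, F, G}  [new]
{B, C, D, E, F, G} --1--> {A, B, C, D, E, F, G}  [seen]
{A, B, C, E, F, G} --0--> {A, B, C, D, E, F, G}  [seen]
{A, B, C, E, F, G} --1--> {A, B, C, D, E, F, G}  [seen]
{B, C, E, G} --0--> {B, C, D, E, F, G}  [seen]
{B, C, E, G} --1--> {A, B, C, E, F, G}  [seen]
{A, C, E, F, G} --0--> {A, B, C, D, E, F, G}  [seen]
{A, C, E, F, G} --1--> {A, B, C, D, E, F, G}  [seen]
{A, B, C, D, E, F, G} --0--> {A, B, C, D, E, F, G}  [seen]
{A, B, C, D, E, F, G} --1--> {A, B, C, D, E, F, G}  [seen]
Reachable DFA states: {A}, {B, C, G}, {A, E, G}, {B, C, D, E, F, G}, {A, B, C, E, F, G}, {B, C, E, G}, {A, C, E, F, G}, {A, B, C, D, E, F, G}.

8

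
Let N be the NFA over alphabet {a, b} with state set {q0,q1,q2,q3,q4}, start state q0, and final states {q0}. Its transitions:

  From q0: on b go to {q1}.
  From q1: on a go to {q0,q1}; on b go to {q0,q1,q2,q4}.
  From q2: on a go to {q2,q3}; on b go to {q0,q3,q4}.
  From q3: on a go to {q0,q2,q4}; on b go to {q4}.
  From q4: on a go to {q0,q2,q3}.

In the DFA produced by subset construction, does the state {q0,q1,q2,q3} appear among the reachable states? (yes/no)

yes

Start state of the DFA: {q0}.
{q0} --a--> ∅  [new]
{q0} --b--> {q1}  [new]
∅ --a--> ∅  [seen]
∅ --b--> ∅  [seen]
{q1} --a--> {q0,q1}  [new]
{q1} --b--> {q0,q1,q2,q4}  [new]
{q0,q1} --a--> {q0,q1}  [seen]
{q0,q1} --b--> {q0,q1,q2,q4}  [seen]
{q0,q1,q2,q4} --a--> {q0,q1,q2,q3}  [new]
{q0,q1,q2,q4} --b--> {q0,q1,q2,q3,q4}  [new]
{q0,q1,q2,q3} --a--> {q0,q1,q2,q3,q4}  [seen]
{q0,q1,q2,q3} --b--> {q0,q1,q2,q3,q4}  [seen]
{q0,q1,q2,q3,q4} --a--> {q0,q1,q2,q3,q4}  [seen]
{q0,q1,q2,q3,q4} --b--> {q0,q1,q2,q3,q4}  [seen]
Reachable DFA states: {q0}, ∅, {q1}, {q0,q1}, {q0,q1,q2,q4}, {q0,q1,q2,q3}, {q0,q1,q2,q3,q4}.
{q0,q1,q2,q3} is among them.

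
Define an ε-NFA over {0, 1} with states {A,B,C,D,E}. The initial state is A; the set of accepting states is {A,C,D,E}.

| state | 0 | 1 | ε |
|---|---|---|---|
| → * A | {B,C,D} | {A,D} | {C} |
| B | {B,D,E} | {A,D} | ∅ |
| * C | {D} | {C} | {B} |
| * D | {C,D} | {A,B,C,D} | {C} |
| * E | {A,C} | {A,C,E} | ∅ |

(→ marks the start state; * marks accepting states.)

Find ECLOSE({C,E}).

Begin with {C,E}.
C →ε {B}; add B.
ε-closure = {B,C,E}.

{B,C,E}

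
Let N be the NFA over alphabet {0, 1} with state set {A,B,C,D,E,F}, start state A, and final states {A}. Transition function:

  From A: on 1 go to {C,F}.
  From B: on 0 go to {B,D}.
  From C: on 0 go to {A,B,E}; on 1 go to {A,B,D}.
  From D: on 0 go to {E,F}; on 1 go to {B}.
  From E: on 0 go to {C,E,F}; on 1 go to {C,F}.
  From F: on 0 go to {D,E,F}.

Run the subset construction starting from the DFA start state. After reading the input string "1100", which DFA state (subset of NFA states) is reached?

{B,C,D,E,F}

Start: {A}.
δ(A,1) = {C,F}.
Union: {C,F}.
After 1: {C,F}.
δ(C,1) = {A,B,D}; δ(F,1) = ∅.
Union: {A,B,D}.
After 1: {A,B,D}.
δ(A,0) = ∅; δ(B,0) = {B,D}; δ(D,0) = {E,F}.
Union: {B,D,E,F}.
After 0: {B,D,E,F}.
δ(B,0) = {B,D}; δ(D,0) = {E,F}; δ(E,0) = {C,E,F}; δ(F,0) = {D,E,F}.
Union: {B,C,D,E,F}.
After 0: {B,C,D,E,F}.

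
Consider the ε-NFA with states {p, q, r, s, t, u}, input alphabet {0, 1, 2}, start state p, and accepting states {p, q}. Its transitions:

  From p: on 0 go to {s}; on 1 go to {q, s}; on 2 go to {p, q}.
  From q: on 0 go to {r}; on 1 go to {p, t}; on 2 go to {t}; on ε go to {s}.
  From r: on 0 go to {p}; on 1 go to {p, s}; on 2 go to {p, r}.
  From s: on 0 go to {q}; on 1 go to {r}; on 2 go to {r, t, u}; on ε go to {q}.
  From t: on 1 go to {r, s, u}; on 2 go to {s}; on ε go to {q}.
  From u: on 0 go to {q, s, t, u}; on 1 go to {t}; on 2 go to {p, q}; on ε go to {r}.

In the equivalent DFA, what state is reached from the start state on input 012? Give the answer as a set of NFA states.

Start: {p}.
δ(p,0) = {s}.
Union: {s}.
ε-closure gives {q, s}.
After 0: {q, s}.
δ(q,1) = {p, t}; δ(s,1) = {r}.
Union: {p, r, t}.
ε-closure gives {p, q, r, s, t}.
After 1: {p, q, r, s, t}.
δ(p,2) = {p, q}; δ(q,2) = {t}; δ(r,2) = {p, r}; δ(s,2) = {r, t, u}; δ(t,2) = {s}.
Union: {p, q, r, s, t, u}.
After 2: {p, q, r, s, t, u}.

{p, q, r, s, t, u}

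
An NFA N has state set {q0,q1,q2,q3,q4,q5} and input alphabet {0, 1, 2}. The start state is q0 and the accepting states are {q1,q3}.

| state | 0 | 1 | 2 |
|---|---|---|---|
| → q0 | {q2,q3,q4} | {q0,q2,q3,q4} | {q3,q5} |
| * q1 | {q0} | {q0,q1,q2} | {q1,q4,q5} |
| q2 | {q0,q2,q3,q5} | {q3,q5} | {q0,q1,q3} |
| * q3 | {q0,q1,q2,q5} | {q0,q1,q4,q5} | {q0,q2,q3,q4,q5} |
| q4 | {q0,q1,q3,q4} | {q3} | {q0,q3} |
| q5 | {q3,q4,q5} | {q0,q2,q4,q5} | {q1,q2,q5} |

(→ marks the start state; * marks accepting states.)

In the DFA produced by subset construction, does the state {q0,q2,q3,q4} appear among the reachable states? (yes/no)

yes

Start state of the DFA: {q0}.
{q0} --0--> {q2,q3,q4}  [new]
{q0} --1--> {q0,q2,q3,q4}  [new]
{q0} --2--> {q3,q5}  [new]
{q2,q3,q4} --0--> {q0,q1,q2,q3,q4,q5}  [new]
{q2,q3,q4} --1--> {q0,q1,q3,q4,q5}  [new]
{q2,q3,q4} --2--> {q0,q1,q2,q3,q4,q5}  [seen]
{q0,q2,q3,q4} --0--> {q0,q1,q2,q3,q4,q5}  [seen]
{q0,q2,q3,q4} --1--> {q0,q1,q2,q3,q4,q5}  [seen]
{q0,q2,q3,q4} --2--> {q0,q1,q2,q3,q4,q5}  [seen]
{q3,q5} --0--> {q0,q1,q2,q3,q4,q5}  [seen]
{q3,q5} --1--> {q0,q1,q2,q4,q5}  [new]
{q3,q5} --2--> {q0,q1,q2,q3,q4,q5}  [seen]
{q0,q1,q2,q3,q4,q5} --0--> {q0,q1,q2,q3,q4,q5}  [seen]
{q0,q1,q2,q3,q4,q5} --1--> {q0,q1,q2,q3,q4,q5}  [seen]
{q0,q1,q2,q3,q4,q5} --2--> {q0,q1,q2,q3,q4,q5}  [seen]
{q0,q1,q3,q4,q5} --0--> {q0,q1,q2,q3,q4,q5}  [seen]
{q0,q1,q3,q4,q5} --1--> {q0,q1,q2,q3,q4,q5}  [seen]
{q0,q1,q3,q4,q5} --2--> {q0,q1,q2,q3,q4,q5}  [seen]
{q0,q1,q2,q4,q5} --0--> {q0,q1,q2,q3,q4,q5}  [seen]
{q0,q1,q2,q4,q5} --1--> {q0,q1,q2,q3,q4,q5}  [seen]
{q0,q1,q2,q4,q5} --2--> {q0,q1,q2,q3,q4,q5}  [seen]
Reachable DFA states: {q0}, {q2,q3,q4}, {q0,q2,q3,q4}, {q3,q5}, {q0,q1,q2,q3,q4,q5}, {q0,q1,q3,q4,q5}, {q0,q1,q2,q4,q5}.
{q0,q2,q3,q4} is among them.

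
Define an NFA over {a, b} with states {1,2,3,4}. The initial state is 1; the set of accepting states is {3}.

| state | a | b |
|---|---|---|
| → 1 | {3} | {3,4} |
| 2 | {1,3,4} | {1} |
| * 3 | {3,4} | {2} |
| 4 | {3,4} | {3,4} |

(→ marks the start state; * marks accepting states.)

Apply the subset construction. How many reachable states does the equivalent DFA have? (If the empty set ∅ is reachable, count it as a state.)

Start state of the DFA: {1}.
{1} --a--> {3}  [new]
{1} --b--> {3,4}  [new]
{3} --a--> {3,4}  [seen]
{3} --b--> {2}  [new]
{3,4} --a--> {3,4}  [seen]
{3,4} --b--> {2,3,4}  [new]
{2} --a--> {1,3,4}  [new]
{2} --b--> {1}  [seen]
{2,3,4} --a--> {1,3,4}  [seen]
{2,3,4} --b--> {1,2,3,4}  [new]
{1,3,4} --a--> {3,4}  [seen]
{1,3,4} --b--> {2,3,4}  [seen]
{1,2,3,4} --a--> {1,3,4}  [seen]
{1,2,3,4} --b--> {1,2,3,4}  [seen]
Reachable DFA states: {1}, {3}, {3,4}, {2}, {2,3,4}, {1,3,4}, {1,2,3,4}.

7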